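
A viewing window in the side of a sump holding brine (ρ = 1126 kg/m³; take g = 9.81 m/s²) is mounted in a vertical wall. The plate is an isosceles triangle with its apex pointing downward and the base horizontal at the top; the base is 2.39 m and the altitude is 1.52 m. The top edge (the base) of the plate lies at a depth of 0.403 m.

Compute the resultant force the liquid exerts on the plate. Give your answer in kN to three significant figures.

γ = ρg = 1126 × 9.81 / 1000 = 11.04606 kN/m³.
With the apex down, the centroid sits h/3 = 1.52/3 = 0.506667 m below the base (the top edge), so the centroid depth is h_c = 0.403 + 0.506667 = 0.909667 m.
A = ½ × 2.39 × 1.52 = 1.8164 m².
Resultant F = γ·h_c·A = 11.04606 × 0.909667 × 1.8164 = 18.2516 kN.

F ≈ 18.3 kN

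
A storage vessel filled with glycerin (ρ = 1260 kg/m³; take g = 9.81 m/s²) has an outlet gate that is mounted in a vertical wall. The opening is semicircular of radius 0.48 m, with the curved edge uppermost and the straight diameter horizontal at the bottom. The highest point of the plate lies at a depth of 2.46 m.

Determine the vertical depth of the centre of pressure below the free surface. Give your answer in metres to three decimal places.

γ = ρg = 1260 × 9.81 / 1000 = 12.3606 kN/m³.
The centroid lies 4r/(3π) = 0.203718 m above the diameter, so r − 4r/(3π) = 0.48 − 0.203718 = 0.276282 m below the topmost point, so the centroid depth is h_c = 2.46 + 0.276282 = 2.73628 m.
A = πr²/2 = π × 0.48²/2 = 0.361911 m².
Resultant F = γ·h_c·A = 12.3606 × 2.73628 × 0.361911 = 12.2406 kN.
I_c = (π/8 − 8/(9π))·r⁴ = 0.109757 × 0.48⁴ = 0.00582636 m⁴.
Centre of pressure: y_p = y_c + I_c/(y_c·A) = 2.73628 + 0.00582636/(2.73628 × 0.361911) = 2.73628 + 0.00588349 = 2.74216 m along the plane.

h_p = 2.742 m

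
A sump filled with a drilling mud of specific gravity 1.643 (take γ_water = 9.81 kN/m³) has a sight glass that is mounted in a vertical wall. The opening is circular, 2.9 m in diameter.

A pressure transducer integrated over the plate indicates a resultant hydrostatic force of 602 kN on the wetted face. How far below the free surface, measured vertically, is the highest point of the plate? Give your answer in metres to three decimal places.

γ = 1.643 × 9.81 = 16.11783 kN/m³.
A = π(1.45)² = 6.6052 m².
From F = γ·h_c·A, the centroid depth is h_c = 602/(16.11783 × 6.6052) = 5.65463 m.
The centroid is at the centre, 1.45 m below the top of the plate, so the highest point sits at h_top = 5.65463 − 1.45 = 4.20463 m below the surface.

d_top ≈ 4.205 m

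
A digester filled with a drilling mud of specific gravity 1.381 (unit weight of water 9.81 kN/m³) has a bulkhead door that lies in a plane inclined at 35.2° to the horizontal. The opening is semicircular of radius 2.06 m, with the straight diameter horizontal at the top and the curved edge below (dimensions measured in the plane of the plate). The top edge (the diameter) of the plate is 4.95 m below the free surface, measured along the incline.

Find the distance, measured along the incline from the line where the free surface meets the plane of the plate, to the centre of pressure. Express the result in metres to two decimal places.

y_p = 5.88 m

γ = 1.381 × 9.81 = 13.54761 kN/m³.
Let θ = 35.2° be the plate's angle to the horizontal; measure y along the incline from where the plane meets the free surface. Vertical depth h = y·sinθ with sinθ = 0.576432.
The centroid of a semicircle lies 4r/(3π) = 0.874291 m from the diameter, here below the top edge, so y_c = 4.95 + 0.874291 = 5.82429 m and h_c = 5.82429 × 0.576432 = 3.35731 m.
A = πr²/2 = π × 2.06²/2 = 6.66583 m².
Resultant F = γ·h_c·A = 13.54761 × 3.35731 × 6.66583 = 303.185 kN.
I_c = (π/8 − 8/(9π))·r⁴ = 0.109757 × 2.06⁴ = 1.97652 m⁴.
Centre of pressure: y_p = y_c + I_c/(y_c·A) = 5.82429 + 1.97652/(5.82429 × 6.66583) = 5.82429 + 0.0509101 = 5.8752 m along the plane.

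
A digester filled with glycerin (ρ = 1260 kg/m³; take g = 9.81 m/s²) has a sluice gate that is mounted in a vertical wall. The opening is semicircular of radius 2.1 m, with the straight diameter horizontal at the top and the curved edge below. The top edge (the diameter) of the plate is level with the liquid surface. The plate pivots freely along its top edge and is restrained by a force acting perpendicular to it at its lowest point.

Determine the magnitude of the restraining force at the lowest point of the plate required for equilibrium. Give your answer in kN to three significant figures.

γ = ρg = 1260 × 9.81 / 1000 = 12.3606 kN/m³.
The centroid of a semicircle lies 4r/(3π) = 0.891268 m from the diameter, here below the top edge, so the centroid depth is h_c = 0.891268 m.
A = πr²/2 = π × 2.1²/2 = 6.92721 m².
Resultant F = γ·h_c·A = 12.3606 × 0.891268 × 6.92721 = 76.3144 kN.
I_c = (π/8 − 8/(9π))·r⁴ = 0.109757 × 2.1⁴ = 2.13457 m⁴.
Centre of pressure: y_p = y_c + I_c/(y_c·A) = 0.891268 + 2.13457/(0.891268 × 6.92721) = 0.891268 + 0.345735 = 1.237 m along the plane.
The resultant acts 0.891268 + 0.345735 = 1.237 m (along the plate) below the hinge at the top edge, so the moment about the hinge is M = F × 1.237 = 76.3144 × 1.237 = 94.4009 kN·m.
A normal force at the bottom, 2.1 m from the hinge, must supply this moment: P = 94.4009/2.1 = 44.9528 kN.

P ≈ 45.0 kN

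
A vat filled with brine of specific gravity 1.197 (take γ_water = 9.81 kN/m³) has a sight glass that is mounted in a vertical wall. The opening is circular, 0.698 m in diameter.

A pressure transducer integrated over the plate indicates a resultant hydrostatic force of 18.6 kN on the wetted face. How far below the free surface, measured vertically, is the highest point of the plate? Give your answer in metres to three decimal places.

d_top ≈ 3.791 m

γ = 1.197 × 9.81 = 11.74257 kN/m³.
A = π(0.349)² = 0.382649 m².
From F = γ·h_c·A, the centroid depth is h_c = 18.6/(11.74257 × 0.382649) = 4.13951 m.
The centroid is at the centre, 0.349 m below the top of the plate, so the highest point sits at h_top = 4.13951 − 0.349 = 3.79051 m below the surface.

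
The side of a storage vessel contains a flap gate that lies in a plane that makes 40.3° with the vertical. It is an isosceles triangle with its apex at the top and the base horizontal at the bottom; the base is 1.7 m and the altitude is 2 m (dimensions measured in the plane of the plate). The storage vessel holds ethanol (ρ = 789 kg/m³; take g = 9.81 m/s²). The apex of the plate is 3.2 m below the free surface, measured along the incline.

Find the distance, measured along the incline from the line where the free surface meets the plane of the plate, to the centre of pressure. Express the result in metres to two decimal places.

γ = ρg = 789 × 9.81 / 1000 = 7.74009 kN/m³.
The plate makes 40.3° with the vertical, i.e. θ = 90° − 40.3° = 49.7° to the horizontal. Measuring y along the incline from the free-surface line, vertical depth h = y·sinθ with sinθ = 0.762668.
With the apex up, the centroid sits 2h/3 = 2 × 2/3 = 1.33333 m below the apex, so y_c = 3.2 + 1.33333 = 4.53333 m and h_c = 4.53333 × 0.762668 = 3.45743 m.
A = ½ × 1.7 × 2 = 1.7 m².
Resultant F = γ·h_c·A = 7.74009 × 3.45743 × 1.7 = 45.4934 kN.
I_c = b·h³/36 = 1.7 × 2³/36 = 0.377778 m⁴.
Centre of pressure: y_p = y_c + I_c/(y_c·A) = 4.53333 + 0.377778/(4.53333 × 1.7) = 4.53333 + 0.0490197 = 4.58235 m along the plane.

y_p = 4.58 m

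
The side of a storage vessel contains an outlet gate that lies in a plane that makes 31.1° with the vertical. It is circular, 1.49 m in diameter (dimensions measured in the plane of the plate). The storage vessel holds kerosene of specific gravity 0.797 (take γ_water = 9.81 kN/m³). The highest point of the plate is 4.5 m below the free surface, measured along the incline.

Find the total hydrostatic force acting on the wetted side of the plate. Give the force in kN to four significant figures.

F ≈ 61.23 kN

γ = 0.797 × 9.81 = 7.81857 kN/m³.
The plate makes 31.1° with the vertical, i.e. θ = 90° − 31.1° = 58.9° to the horizontal. Measuring y along the incline from the free-surface line, vertical depth h = y·sinθ with sinθ = 0.856267.
The centroid is at the centre, 0.745 m below the top of the plate, so y_c = 4.5 + 0.745 = 5.245 m and h_c = 5.245 × 0.856267 = 4.49112 m.
A = π(0.745)² = 1.74366 m².
Resultant F = γ·h_c·A = 7.81857 × 4.49112 × 1.74366 = 61.2271 kN.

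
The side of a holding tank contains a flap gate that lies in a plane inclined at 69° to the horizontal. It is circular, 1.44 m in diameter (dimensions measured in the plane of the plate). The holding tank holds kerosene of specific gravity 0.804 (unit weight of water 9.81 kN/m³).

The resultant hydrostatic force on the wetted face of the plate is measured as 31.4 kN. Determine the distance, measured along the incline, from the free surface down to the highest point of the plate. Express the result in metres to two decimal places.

γ = 0.804 × 9.81 = 7.88724 kN/m³.
A = π(0.72)² = 1.6286 m².
From F = γ·h_c·A, the centroid depth is h_c = 31.4/(7.88724 × 1.6286) = 2.4445 m.
Let θ = 69° be the plate's angle to the horizontal; measure y along the incline from where the plane meets the free surface. Vertical depth h = y·sinθ with sinθ = 0.933580.
Along the incline, y_c = h_c/sinθ = 2.4445/0.933580 = 2.61842 m.
The centroid is at the centre, 0.72 m below the top of the plate, so the highest point sits at y_top = 2.61842 − 0.72 = 1.89842 m along the incline.

y_top ≈ 1.90 m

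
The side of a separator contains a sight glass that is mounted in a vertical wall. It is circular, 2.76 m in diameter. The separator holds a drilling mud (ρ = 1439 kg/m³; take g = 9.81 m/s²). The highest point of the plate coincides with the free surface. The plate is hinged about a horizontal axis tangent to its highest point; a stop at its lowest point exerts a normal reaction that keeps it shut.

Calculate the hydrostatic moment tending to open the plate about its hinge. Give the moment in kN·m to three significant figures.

γ = ρg = 1439 × 9.81 / 1000 = 14.11659 kN/m³.
The centroid is at the centre, 1.38 m below the top of the plate, so the centroid depth is h_c = 1.38 m.
A = π(1.38)² = 5.98285 m².
Resultant F = γ·h_c·A = 14.11659 × 1.38 × 5.98285 = 116.551 kN.
I_c = πr⁴/4 = π × 1.38⁴/4 = 2.84843 m⁴.
Centre of pressure: y_p = y_c + I_c/(y_c·A) = 1.38 + 2.84843/(1.38 × 5.98285) = 1.38 + 0.344999 = 1.725 m along the plane.
The resultant acts 1.38 + 0.344999 = 1.725 m (along the plate) below the hinge at the top edge, so the moment about the hinge is M = F × 1.725 = 116.551 × 1.725 = 201.05 kN·m.

M ≈ 201 kN·m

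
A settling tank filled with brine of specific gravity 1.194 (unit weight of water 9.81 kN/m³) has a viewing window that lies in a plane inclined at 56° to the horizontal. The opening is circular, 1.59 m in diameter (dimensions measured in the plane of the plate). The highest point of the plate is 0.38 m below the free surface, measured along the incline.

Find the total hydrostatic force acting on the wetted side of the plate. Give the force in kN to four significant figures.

γ = 1.194 × 9.81 = 11.71314 kN/m³.
Let θ = 56° be the plate's angle to the horizontal; measure y along the incline from where the plane meets the free surface. Vertical depth h = y·sinθ with sinθ = 0.829038.
The centroid is at the centre, 0.795 m below the top of the plate, so y_c = 0.38 + 0.795 = 1.175 m and h_c = 1.175 × 0.829038 = 0.97412 m.
A = π(0.795)² = 1.98557 m².
Resultant F = γ·h_c·A = 11.71314 × 0.97412 × 1.98557 = 22.6554 kN.

F ≈ 22.66 kN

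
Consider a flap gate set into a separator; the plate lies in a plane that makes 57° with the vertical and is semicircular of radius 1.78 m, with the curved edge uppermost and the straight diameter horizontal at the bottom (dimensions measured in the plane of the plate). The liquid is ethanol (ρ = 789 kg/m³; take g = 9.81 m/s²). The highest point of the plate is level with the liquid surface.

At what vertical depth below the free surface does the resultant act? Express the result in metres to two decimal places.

γ = ρg = 789 × 9.81 / 1000 = 7.74009 kN/m³.
The plate makes 57° with the vertical, i.e. θ = 90° − 57° = 33° to the horizontal. Measuring y along the incline from the free-surface line, vertical depth h = y·sinθ with sinθ = 0.544639.
The centroid lies 4r/(3π) = 0.755455 m above the diameter, so r − 4r/(3π) = 1.78 − 0.755455 = 1.02455 m below the topmost point, so y_c = 1.02455 m and h_c = 1.02455 × 0.544639 = 0.55801 m.
A = πr²/2 = π × 1.78²/2 = 4.97691 m².
Resultant F = γ·h_c·A = 7.74009 × 0.55801 × 4.97691 = 21.4955 kN.
I_c = (π/8 − 8/(9π))·r⁴ = 0.109757 × 1.78⁴ = 1.10182 m⁴.
Centre of pressure: y_p = y_c + I_c/(y_c·A) = 1.02455 + 1.10182/(1.02455 × 4.97691) = 1.02455 + 0.216082 = 1.24063 m along the plane.
Vertically, h_p = y_p·sinθ = 1.24063 × 0.544639 = 0.675695 m.

h_p = 0.68 m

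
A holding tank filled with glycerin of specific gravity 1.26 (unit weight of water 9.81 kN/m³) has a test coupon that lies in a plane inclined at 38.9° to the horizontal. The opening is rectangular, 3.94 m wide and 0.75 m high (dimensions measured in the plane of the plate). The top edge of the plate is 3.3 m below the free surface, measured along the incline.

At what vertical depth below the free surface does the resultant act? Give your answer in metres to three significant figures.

h_p = 2.32 m

γ = 1.26 × 9.81 = 12.3606 kN/m³.
Let θ = 38.9° be the plate's angle to the horizontal; measure y along the incline from where the plane meets the free surface. Vertical depth h = y·sinθ with sinθ = 0.627963.
The centroid lies 0.75/2 = 0.375 m below the top edge, so y_c = 3.3 + 0.375 = 3.675 m and h_c = 3.675 × 0.627963 = 2.30776 m.
A = 3.94 × 0.75 = 2.955 m².
Resultant F = γ·h_c·A = 12.3606 × 2.30776 × 2.955 = 84.2923 kN.
I_c = b·h³/12 = 3.94 × 0.75³/12 = 0.138516 m⁴.
Centre of pressure: y_p = y_c + I_c/(y_c·A) = 3.675 + 0.138516/(3.675 × 2.955) = 3.675 + 0.0127551 = 3.68776 m along the plane.
Vertically, h_p = y_p·sinθ = 3.68776 × 0.627963 = 2.31578 m.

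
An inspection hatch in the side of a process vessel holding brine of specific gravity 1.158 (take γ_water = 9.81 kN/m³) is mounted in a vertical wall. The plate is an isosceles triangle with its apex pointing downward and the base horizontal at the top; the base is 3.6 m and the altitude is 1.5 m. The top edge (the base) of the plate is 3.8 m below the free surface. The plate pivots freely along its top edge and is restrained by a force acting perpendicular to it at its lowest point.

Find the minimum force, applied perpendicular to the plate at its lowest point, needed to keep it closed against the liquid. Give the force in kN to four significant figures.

γ = 1.158 × 9.81 = 11.35998 kN/m³.
With the apex down, the centroid sits h/3 = 1.5/3 = 0.5 m below the base (the top edge), so the centroid depth is h_c = 3.8 + 0.5 = 4.3 m.
A = ½ × 3.6 × 1.5 = 2.7 m².
Resultant F = γ·h_c·A = 11.35998 × 4.3 × 2.7 = 131.889 kN.
I_c = b·h³/36 = 3.6 × 1.5³/36 = 0.3375 m⁴.
Centre of pressure: y_p = y_c + I_c/(y_c·A) = 4.3 + 0.3375/(4.3 × 2.7) = 4.3 + 0.0290698 = 4.32907 m along the plane.
The resultant acts 0.5 + 0.0290698 = 0.52907 m (along the plate) below the hinge at the top edge, so the moment about the hinge is M = F × 0.52907 = 131.889 × 0.52907 = 69.7785 kN·m.
A normal force at the bottom, 1.5 m from the hinge, must supply this moment: P = 69.7785/1.5 = 46.519 kN.

P ≈ 46.52 kN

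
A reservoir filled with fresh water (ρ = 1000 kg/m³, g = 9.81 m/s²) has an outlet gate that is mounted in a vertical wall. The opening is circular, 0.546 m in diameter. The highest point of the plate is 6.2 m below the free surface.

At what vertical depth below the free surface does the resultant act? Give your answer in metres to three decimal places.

h_p = 6.476 m

γ = ρg = 1000 × 9.81 = 9810 N/m³ = 9.81 kN/m³.
The centroid is at the centre, 0.273 m below the top of the plate, so the centroid depth is h_c = 6.2 + 0.273 = 6.473 m.
A = π(0.273)² = 0.23414 m².
Resultant F = γ·h_c·A = 9.81 × 6.473 × 0.23414 = 14.8679 kN.
I_c = πr⁴/4 = π × 0.273⁴/4 = 0.00436255 m⁴.
Centre of pressure: y_p = y_c + I_c/(y_c·A) = 6.473 + 0.00436255/(6.473 × 0.23414) = 6.473 + 0.00287845 = 6.47588 m along the plane.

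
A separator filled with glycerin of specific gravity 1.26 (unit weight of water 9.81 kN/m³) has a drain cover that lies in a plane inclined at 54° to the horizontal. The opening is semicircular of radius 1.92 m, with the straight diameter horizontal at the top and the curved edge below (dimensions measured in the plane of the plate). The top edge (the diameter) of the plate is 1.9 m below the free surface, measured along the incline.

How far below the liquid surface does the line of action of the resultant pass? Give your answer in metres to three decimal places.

h_p = 2.273 m

γ = 1.26 × 9.81 = 12.3606 kN/m³.
Let θ = 54° be the plate's angle to the horizontal; measure y along the incline from where the plane meets the free surface. Vertical depth h = y·sinθ with sinθ = 0.809017.
The centroid of a semicircle lies 4r/(3π) = 0.814873 m from the diameter, here below the top edge, so y_c = 1.9 + 0.814873 = 2.71487 m and h_c = 2.71487 × 0.809017 = 2.19638 m.
A = πr²/2 = π × 1.92²/2 = 5.79058 m².
Resultant F = γ·h_c·A = 12.3606 × 2.19638 × 5.79058 = 157.206 kN.
I_c = (π/8 − 8/(9π))·r⁴ = 0.109757 × 1.92⁴ = 1.49155 m⁴.
Centre of pressure: y_p = y_c + I_c/(y_c·A) = 2.71487 + 1.49155/(2.71487 × 5.79058) = 2.71487 + 0.0948783 = 2.80975 m along the plane.
Vertically, h_p = y_p·sinθ = 2.80975 × 0.809017 = 2.27314 m.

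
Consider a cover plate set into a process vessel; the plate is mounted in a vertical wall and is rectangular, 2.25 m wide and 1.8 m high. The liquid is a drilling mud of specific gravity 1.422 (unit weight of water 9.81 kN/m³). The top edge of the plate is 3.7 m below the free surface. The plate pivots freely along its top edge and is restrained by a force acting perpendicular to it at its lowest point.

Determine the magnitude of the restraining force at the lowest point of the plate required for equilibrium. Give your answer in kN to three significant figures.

γ = 1.422 × 9.81 = 13.94982 kN/m³.
The centroid lies 1.8/2 = 0.9 m below the top edge, so the centroid depth is h_c = 3.7 + 0.9 = 4.6 m.
A = 2.25 × 1.8 = 4.05 m².
Resultant F = γ·h_c·A = 13.94982 × 4.6 × 4.05 = 259.885 kN.
I_c = b·h³/12 = 2.25 × 1.8³/12 = 1.0935 m⁴.
Centre of pressure: y_p = y_c + I_c/(y_c·A) = 4.6 + 1.0935/(4.6 × 4.05) = 4.6 + 0.0586957 = 4.6587 m along the plane.
The resultant acts 0.9 + 0.0586957 = 0.958696 m (along the plate) below the hinge at the top edge, so the moment about the hinge is M = F × 0.958696 = 259.885 × 0.958696 = 249.151 kN·m.
A normal force at the bottom, 1.8 m from the hinge, must supply this moment: P = 249.151/1.8 = 138.417 kN.

P ≈ 138 kN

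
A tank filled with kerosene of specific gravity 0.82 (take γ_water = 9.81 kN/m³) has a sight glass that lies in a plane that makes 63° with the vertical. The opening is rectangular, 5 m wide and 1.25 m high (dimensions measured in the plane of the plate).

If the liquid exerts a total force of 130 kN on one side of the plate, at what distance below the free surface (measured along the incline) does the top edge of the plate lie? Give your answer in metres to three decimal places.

γ = 0.82 × 9.81 = 8.0442 kN/m³.
A = 5 × 1.25 = 6.25 m².
From F = γ·h_c·A, the centroid depth is h_c = 130/(8.0442 × 6.25) = 2.58571 m.
The plate makes 63° with the vertical, i.e. θ = 90° − 63° = 27° to the horizontal. Measuring y along the incline from the free-surface line, vertical depth h = y·sinθ with sinθ = 0.453990.
Along the incline, y_c = h_c/sinθ = 2.58571/0.453990 = 5.69552 m.
The centroid lies 1.25/2 = 0.625 m below the top edge, so the top edge sits at y_top = 5.69552 − 0.625 = 5.07052 m along the incline.

y_top ≈ 5.071 m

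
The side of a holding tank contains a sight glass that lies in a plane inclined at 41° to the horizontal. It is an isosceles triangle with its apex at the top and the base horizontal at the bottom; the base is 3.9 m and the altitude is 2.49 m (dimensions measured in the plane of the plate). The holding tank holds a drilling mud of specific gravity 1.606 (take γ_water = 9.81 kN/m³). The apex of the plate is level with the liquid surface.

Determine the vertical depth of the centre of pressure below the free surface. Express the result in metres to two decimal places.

γ = 1.606 × 9.81 = 15.75486 kN/m³.
Let θ = 41° be the plate's angle to the horizontal; measure y along the incline from where the plane meets the free surface. Vertical depth h = y·sinθ with sinθ = 0.656059.
With the apex up, the centroid sits 2h/3 = 2 × 2.49/3 = 1.66 m below the apex, so y_c = 1.66 m and h_c = 1.66 × 0.656059 = 1.08906 m.
A = ½ × 3.9 × 2.49 = 4.8555 m².
Resultant F = γ·h_c·A = 15.75486 × 1.08906 × 4.8555 = 83.3106 kN.
I_c = b·h³/36 = 3.9 × 2.49³/36 = 1.67248 m⁴.
Centre of pressure: y_p = y_c + I_c/(y_c·A) = 1.66 + 1.67248/(1.66 × 4.8555) = 1.66 + 0.2075 = 1.8675 m along the plane.
Vertically, h_p = y_p·sinθ = 1.8675 × 0.656059 = 1.22519 m.

h_p = 1.23 m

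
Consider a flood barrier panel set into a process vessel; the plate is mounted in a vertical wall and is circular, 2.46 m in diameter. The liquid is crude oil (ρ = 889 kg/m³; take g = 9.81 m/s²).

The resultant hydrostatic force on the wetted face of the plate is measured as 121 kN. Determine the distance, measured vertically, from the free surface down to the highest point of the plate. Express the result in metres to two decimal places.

γ = ρg = 889 × 9.81 / 1000 = 8.72109 kN/m³.
A = π(1.23)² = 4.75292 m².
From F = γ·h_c·A, the centroid depth is h_c = 121/(8.72109 × 4.75292) = 2.91913 m.
The centroid is at the centre, 1.23 m below the top of the plate, so the highest point sits at h_top = 2.91913 − 1.23 = 1.68913 m below the surface.

d_top ≈ 1.69 m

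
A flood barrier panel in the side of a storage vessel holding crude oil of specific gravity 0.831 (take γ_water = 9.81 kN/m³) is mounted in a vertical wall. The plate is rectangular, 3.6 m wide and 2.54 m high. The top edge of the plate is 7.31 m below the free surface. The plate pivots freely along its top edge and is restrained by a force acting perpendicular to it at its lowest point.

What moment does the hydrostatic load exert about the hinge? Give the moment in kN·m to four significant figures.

M ≈ 852.3 kN·m

γ = 0.831 × 9.81 = 8.15211 kN/m³.
The centroid lies 2.54/2 = 1.27 m below the top edge, so the centroid depth is h_c = 7.31 + 1.27 = 8.58 m.
A = 3.6 × 2.54 = 9.144 m².
Resultant F = γ·h_c·A = 8.15211 × 8.58 × 9.144 = 639.578 kN.
I_c = b·h³/12 = 3.6 × 2.54³/12 = 4.91612 m⁴.
Centre of pressure: y_p = y_c + I_c/(y_c·A) = 8.58 + 4.91612/(8.58 × 9.144) = 8.58 + 0.0626612 = 8.64266 m along the plane.
The resultant acts 1.27 + 0.0626612 = 1.33266 m (along the plate) below the hinge at the top edge, so the moment about the hinge is M = F × 1.33266 = 639.578 × 1.33266 = 852.34 kN·m.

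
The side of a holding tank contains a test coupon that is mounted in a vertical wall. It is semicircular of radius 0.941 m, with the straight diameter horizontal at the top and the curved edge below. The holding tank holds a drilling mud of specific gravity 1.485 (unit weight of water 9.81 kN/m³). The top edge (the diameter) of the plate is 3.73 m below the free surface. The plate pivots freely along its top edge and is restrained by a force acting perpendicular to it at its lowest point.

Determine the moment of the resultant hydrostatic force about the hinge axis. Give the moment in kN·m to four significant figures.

M ≈ 34.67 kN·m

γ = 1.485 × 9.81 = 14.56785 kN/m³.
The centroid of a semicircle lies 4r/(3π) = 0.399373 m from the diameter, here below the top edge, so the centroid depth is h_c = 3.73 + 0.399373 = 4.12937 m.
A = πr²/2 = π × 0.941²/2 = 1.39091 m².
Resultant F = γ·h_c·A = 14.56785 × 4.12937 × 1.39091 = 83.6716 kN.
I_c = (π/8 − 8/(9π))·r⁴ = 0.109757 × 0.941⁴ = 0.0860579 m⁴.
Centre of pressure: y_p = y_c + I_c/(y_c·A) = 4.12937 + 0.0860579/(4.12937 × 1.39091) = 4.12937 + 0.0149833 = 4.14435 m along the plane.
The resultant acts 0.399373 + 0.0149833 = 0.414356 m (along the plate) below the hinge at the top edge, so the moment about the hinge is M = F × 0.414356 = 83.6716 × 0.414356 = 34.6698 kN·m.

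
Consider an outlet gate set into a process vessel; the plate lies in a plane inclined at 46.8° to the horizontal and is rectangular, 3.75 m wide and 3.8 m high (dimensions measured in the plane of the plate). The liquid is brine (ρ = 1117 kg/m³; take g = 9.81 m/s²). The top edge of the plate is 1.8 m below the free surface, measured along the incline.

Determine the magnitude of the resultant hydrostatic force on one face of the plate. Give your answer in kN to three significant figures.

F ≈ 421 kN

γ = ρg = 1117 × 9.81 / 1000 = 10.95777 kN/m³.
Let θ = 46.8° be the plate's angle to the horizontal; measure y along the incline from where the plane meets the free surface. Vertical depth h = y·sinθ with sinθ = 0.728969.
The centroid lies 3.8/2 = 1.9 m below the top edge, so y_c = 1.8 + 1.9 = 3.7 m and h_c = 3.7 × 0.728969 = 2.69719 m.
A = 3.75 × 3.8 = 14.25 m².
Resultant F = γ·h_c·A = 10.95777 × 2.69719 × 14.25 = 421.161 kN.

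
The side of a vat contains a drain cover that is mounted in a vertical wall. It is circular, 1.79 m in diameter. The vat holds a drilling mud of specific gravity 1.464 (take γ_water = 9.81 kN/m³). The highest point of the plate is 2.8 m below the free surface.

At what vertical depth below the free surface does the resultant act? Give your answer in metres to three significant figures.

h_p = 3.75 m

γ = 1.464 × 9.81 = 14.36184 kN/m³.
The centroid is at the centre, 0.895 m below the top of the plate, so the centroid depth is h_c = 2.8 + 0.895 = 3.695 m.
A = π(0.895)² = 2.51649 m².
Resultant F = γ·h_c·A = 14.36184 × 3.695 × 2.51649 = 133.543 kN.
I_c = πr⁴/4 = π × 0.895⁴/4 = 0.503944 m⁴.
Centre of pressure: y_p = y_c + I_c/(y_c·A) = 3.695 + 0.503944/(3.695 × 2.51649) = 3.695 + 0.0541967 = 3.7492 m along the plane.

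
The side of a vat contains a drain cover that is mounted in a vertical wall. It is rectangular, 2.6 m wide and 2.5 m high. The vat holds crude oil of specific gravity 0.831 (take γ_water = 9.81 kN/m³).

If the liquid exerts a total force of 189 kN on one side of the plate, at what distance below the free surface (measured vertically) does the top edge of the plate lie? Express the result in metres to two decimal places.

d_top ≈ 2.32 m

γ = 0.831 × 9.81 = 8.15211 kN/m³.
A = 2.6 × 2.5 = 6.5 m².
From F = γ·h_c·A, the centroid depth is h_c = 189/(8.15211 × 6.5) = 3.5668 m.
The centroid lies 2.5/2 = 1.25 m below the top edge, so the top edge sits at h_top = 3.5668 − 1.25 = 2.3168 m below the surface.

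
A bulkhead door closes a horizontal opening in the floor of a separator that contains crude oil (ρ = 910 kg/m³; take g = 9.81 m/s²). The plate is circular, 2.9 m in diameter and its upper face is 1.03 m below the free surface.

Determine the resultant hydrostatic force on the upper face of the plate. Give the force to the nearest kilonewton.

γ = ρg = 910 × 9.81 / 1000 = 8.9271 kN/m³.
The plate is horizontal, so pressure is uniform at p = γ·h = 8.9271 × 1.03 = 9.19491 kN/m².
A = π(1.45)² = 6.6052 m².
F = p·A = 9.19491 × 6.6052 = 60.7342 kN.

F ≈ 61 kN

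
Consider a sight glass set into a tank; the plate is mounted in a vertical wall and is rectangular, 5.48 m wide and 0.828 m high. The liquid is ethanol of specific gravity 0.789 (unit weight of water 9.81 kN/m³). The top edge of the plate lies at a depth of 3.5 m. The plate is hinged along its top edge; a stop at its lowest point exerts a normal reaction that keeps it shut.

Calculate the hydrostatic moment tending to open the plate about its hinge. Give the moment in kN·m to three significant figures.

M ≈ 58.9 kN·m

γ = 0.789 × 9.81 = 7.74009 kN/m³.
The centroid lies 0.828/2 = 0.414 m below the top edge, so the centroid depth is h_c = 3.5 + 0.414 = 3.914 m.
A = 5.48 × 0.828 = 4.53744 m².
Resultant F = γ·h_c·A = 7.74009 × 3.914 × 4.53744 = 137.46 kN.
I_c = b·h³/12 = 5.48 × 0.828³/12 = 0.259233 m⁴.
Centre of pressure: y_p = y_c + I_c/(y_c·A) = 3.914 + 0.259233/(3.914 × 4.53744) = 3.914 + 0.0145968 = 3.9286 m along the plane.
The resultant acts 0.414 + 0.0145968 = 0.428597 m (along the plate) below the hinge at the top edge, so the moment about the hinge is M = F × 0.428597 = 137.46 × 0.428597 = 58.9149 kN·m.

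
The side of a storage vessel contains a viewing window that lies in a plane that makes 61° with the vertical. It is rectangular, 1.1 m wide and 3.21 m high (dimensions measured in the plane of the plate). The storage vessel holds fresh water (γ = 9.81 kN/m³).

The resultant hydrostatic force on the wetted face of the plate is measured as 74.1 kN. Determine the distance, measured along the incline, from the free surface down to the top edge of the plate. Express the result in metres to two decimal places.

γ = 9.81 kN/m³.
A = 1.1 × 3.21 = 3.531 m².
From F = γ·h_c·A, the centroid depth is h_c = 74.1/(9.81 × 3.531) = 2.1392 m.
The plate makes 61° with the vertical, i.e. θ = 90° − 61° = 29° to the horizontal. Measuring y along the incline from the free-surface line, vertical depth h = y·sinθ with sinθ = 0.484810.
Along the incline, y_c = h_c/sinθ = 2.1392/0.484810 = 4.41245 m.
The centroid lies 3.21/2 = 1.605 m below the top edge, so the top edge sits at y_top = 4.41245 − 1.605 = 2.80745 m along the incline.

y_top ≈ 2.81 m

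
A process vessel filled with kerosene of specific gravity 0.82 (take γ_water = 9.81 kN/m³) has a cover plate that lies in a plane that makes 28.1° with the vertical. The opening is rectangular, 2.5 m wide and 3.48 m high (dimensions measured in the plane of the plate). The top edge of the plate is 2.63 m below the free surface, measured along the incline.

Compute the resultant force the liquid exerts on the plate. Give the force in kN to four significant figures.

γ = 0.82 × 9.81 = 8.0442 kN/m³.
The plate makes 28.1° with the vertical, i.e. θ = 90° − 28.1° = 61.9° to the horizontal. Measuring y along the incline from the free-surface line, vertical depth h = y·sinθ with sinθ = 0.882127.
The centroid lies 3.48/2 = 1.74 m below the top edge, so y_c = 2.63 + 1.74 = 4.37 m and h_c = 4.37 × 0.882127 = 3.85489 m.
A = 2.5 × 3.48 = 8.7 m².
Resultant F = γ·h_c·A = 8.0442 × 3.85489 × 8.7 = 269.783 kN.

F ≈ 269.8 kN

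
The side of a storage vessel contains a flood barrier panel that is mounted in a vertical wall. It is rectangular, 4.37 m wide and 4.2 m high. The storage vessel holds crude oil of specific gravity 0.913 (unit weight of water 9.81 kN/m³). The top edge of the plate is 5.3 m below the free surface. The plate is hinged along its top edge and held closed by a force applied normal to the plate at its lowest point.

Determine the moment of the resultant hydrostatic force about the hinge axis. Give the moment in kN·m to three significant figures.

M ≈ 2800 kN·m

γ = 0.913 × 9.81 = 8.95653 kN/m³.
The centroid lies 4.2/2 = 2.1 m below the top edge, so the centroid depth is h_c = 5.3 + 2.1 = 7.4 m.
A = 4.37 × 4.2 = 18.354 m².
Resultant F = γ·h_c·A = 8.95653 × 7.4 × 18.354 = 1216.47 kN.
I_c = b·h³/12 = 4.37 × 4.2³/12 = 26.9804 m⁴.
Centre of pressure: y_p = y_c + I_c/(y_c·A) = 7.4 + 26.9804/(7.4 × 18.354) = 7.4 + 0.198649 = 7.59865 m along the plane.
The resultant acts 2.1 + 0.198649 = 2.29865 m (along the plate) below the hinge at the top edge, so the moment about the hinge is M = F × 2.29865 = 1216.47 × 2.29865 = 2796.24 kN·m.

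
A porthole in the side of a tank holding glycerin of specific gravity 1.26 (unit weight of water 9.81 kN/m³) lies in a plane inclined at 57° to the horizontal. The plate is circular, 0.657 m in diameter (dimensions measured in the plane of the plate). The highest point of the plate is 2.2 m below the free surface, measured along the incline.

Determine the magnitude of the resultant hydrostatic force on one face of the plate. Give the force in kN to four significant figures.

γ = 1.26 × 9.81 = 12.3606 kN/m³.
Let θ = 57° be the plate's angle to the horizontal; measure y along the incline from where the plane meets the free surface. Vertical depth h = y·sinθ with sinθ = 0.838671.
The centroid is at the centre, 0.3285 m below the top of the plate, so y_c = 2.2 + 0.3285 = 2.5285 m and h_c = 2.5285 × 0.838671 = 2.12058 m.
A = π(0.3285)² = 0.339016 m².
Resultant F = γ·h_c·A = 12.3606 × 2.12058 × 0.339016 = 8.88617 kN.

F ≈ 8.886 kN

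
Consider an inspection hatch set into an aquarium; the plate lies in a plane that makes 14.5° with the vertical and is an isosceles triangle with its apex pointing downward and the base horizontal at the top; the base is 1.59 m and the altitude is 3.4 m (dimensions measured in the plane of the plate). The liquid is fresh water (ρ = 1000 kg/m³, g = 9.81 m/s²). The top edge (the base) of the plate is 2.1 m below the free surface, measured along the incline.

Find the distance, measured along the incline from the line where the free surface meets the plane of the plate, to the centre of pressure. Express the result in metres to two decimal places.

y_p = 3.43 m

γ = ρg = 1000 × 9.81 = 9810 N/m³ = 9.81 kN/m³.
The plate makes 14.5° with the vertical, i.e. θ = 90° − 14.5° = 75.5° to the horizontal. Measuring y along the incline from the free-surface line, vertical depth h = y·sinθ with sinθ = 0.968148.
With the apex down, the centroid sits h/3 = 3.4/3 = 1.13333 m below the base (the top edge), so y_c = 2.1 + 1.13333 = 3.23333 m and h_c = 3.23333 × 0.968148 = 3.13034 m.
A = ½ × 1.59 × 3.4 = 2.703 m².
Resultant F = γ·h_c·A = 9.81 × 3.13034 × 2.703 = 83.0054 kN.
I_c = b·h³/36 = 1.59 × 3.4³/36 = 1.73593 m⁴.
Centre of pressure: y_p = y_c + I_c/(y_c·A) = 3.23333 + 1.73593/(3.23333 × 2.703) = 3.23333 + 0.198626 = 3.43196 m along the plane.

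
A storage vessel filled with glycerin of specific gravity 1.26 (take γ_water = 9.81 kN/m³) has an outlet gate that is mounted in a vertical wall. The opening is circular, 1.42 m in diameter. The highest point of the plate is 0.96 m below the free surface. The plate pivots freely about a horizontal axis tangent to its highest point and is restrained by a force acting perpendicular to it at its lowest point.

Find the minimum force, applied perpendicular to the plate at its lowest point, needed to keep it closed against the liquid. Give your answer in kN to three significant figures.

P ≈ 18.1 kN

γ = 1.26 × 9.81 = 12.3606 kN/m³.
The centroid is at the centre, 0.71 m below the top of the plate, so the centroid depth is h_c = 0.96 + 0.71 = 1.67 m.
A = π(0.71)² = 1.58368 m².
Resultant F = γ·h_c·A = 12.3606 × 1.67 × 1.58368 = 32.6906 kN.
I_c = πr⁴/4 = π × 0.71⁴/4 = 0.199583 m⁴.
Centre of pressure: y_p = y_c + I_c/(y_c·A) = 1.67 + 0.199583/(1.67 × 1.58368) = 1.67 + 0.075464 = 1.74546 m along the plane.
The resultant acts 0.71 + 0.075464 = 0.785464 m (along the plate) below the hinge at the top edge, so the moment about the hinge is M = F × 0.785464 = 32.6906 × 0.785464 = 25.6773 kN·m.
A normal force at the bottom, 1.42 m from the hinge, must supply this moment: P = 25.6773/1.42 = 18.0826 kN.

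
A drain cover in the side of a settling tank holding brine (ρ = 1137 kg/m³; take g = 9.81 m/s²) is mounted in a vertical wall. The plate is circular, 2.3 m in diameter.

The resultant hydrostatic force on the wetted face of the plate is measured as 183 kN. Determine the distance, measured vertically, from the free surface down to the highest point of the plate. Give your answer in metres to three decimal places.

γ = ρg = 1137 × 9.81 / 1000 = 11.15397 kN/m³.
A = π(1.15)² = 4.15476 m².
From F = γ·h_c·A, the centroid depth is h_c = 183/(11.15397 × 4.15476) = 3.9489 m.
The centroid is at the centre, 1.15 m below the top of the plate, so the highest point sits at h_top = 3.9489 − 1.15 = 2.7989 m below the surface.

d_top ≈ 2.799 m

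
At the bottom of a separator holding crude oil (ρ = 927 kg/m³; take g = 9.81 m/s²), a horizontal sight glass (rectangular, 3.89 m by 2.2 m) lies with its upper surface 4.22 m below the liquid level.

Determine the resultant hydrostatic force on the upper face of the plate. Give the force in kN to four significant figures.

F ≈ 328.4 kN

γ = ρg = 927 × 9.81 / 1000 = 9.09387 kN/m³.
The plate is horizontal, so pressure is uniform at p = γ·h = 9.09387 × 4.22 = 38.3761 kN/m².
A = 3.89 × 2.2 = 8.558 m².
F = p·A = 38.3761 × 8.558 = 328.423 kN.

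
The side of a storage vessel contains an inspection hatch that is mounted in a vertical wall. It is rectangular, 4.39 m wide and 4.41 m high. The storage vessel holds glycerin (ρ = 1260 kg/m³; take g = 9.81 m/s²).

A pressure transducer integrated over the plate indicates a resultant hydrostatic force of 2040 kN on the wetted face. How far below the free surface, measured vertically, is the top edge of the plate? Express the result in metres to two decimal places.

γ = ρg = 1260 × 9.81 / 1000 = 12.3606 kN/m³.
A = 4.39 × 4.41 = 19.3599 m².
From F = γ·h_c·A, the centroid depth is h_c = 2040/(12.3606 × 19.3599) = 8.52486 m.
The centroid lies 4.41/2 = 2.205 m below the top edge, so the top edge sits at h_top = 8.52486 − 2.205 = 6.31986 m below the surface.

d_top ≈ 6.32 m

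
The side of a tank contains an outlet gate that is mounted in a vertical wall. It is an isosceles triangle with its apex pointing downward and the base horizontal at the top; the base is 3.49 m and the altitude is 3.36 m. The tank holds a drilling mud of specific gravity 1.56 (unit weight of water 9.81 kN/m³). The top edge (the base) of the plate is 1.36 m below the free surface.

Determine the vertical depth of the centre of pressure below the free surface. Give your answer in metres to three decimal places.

γ = 1.56 × 9.81 = 15.3036 kN/m³.
With the apex down, the centroid sits h/3 = 3.36/3 = 1.12 m below the base (the top edge), so the centroid depth is h_c = 1.36 + 1.12 = 2.48 m.
A = ½ × 3.49 × 3.36 = 5.8632 m².
Resultant F = γ·h_c·A = 15.3036 × 2.48 × 5.8632 = 222.526 kN.
I_c = b·h³/36 = 3.49 × 3.36³/36 = 3.6774 m⁴.
Centre of pressure: y_p = y_c + I_c/(y_c·A) = 2.48 + 3.6774/(2.48 × 5.8632) = 2.48 + 0.252903 = 2.7329 m along the plane.

h_p = 2.733 m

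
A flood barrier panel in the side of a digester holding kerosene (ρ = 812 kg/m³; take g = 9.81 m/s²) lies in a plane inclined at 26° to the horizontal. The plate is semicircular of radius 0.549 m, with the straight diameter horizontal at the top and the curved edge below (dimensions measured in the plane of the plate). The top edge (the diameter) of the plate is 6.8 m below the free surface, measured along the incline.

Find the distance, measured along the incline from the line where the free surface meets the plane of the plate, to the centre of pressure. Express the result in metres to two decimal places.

y_p = 7.04 m

γ = ρg = 812 × 9.81 / 1000 = 7.96572 kN/m³.
Let θ = 26° be the plate's angle to the horizontal; measure y along the incline from where the plane meets the free surface. Vertical depth h = y·sinθ with sinθ = 0.438371.
The centroid of a semicircle lies 4r/(3π) = 0.233003 m from the diameter, here below the top edge, so y_c = 6.8 + 0.233003 = 7.033 m and h_c = 7.033 × 0.438371 = 3.08306 m.
A = πr²/2 = π × 0.549²/2 = 0.47344 m².
Resultant F = γ·h_c·A = 7.96572 × 3.08306 × 0.47344 = 11.6271 kN.
I_c = (π/8 − 8/(9π))·r⁴ = 0.109757 × 0.549⁴ = 0.00997061 m⁴.
Centre of pressure: y_p = y_c + I_c/(y_c·A) = 7.033 + 0.00997061/(7.033 × 0.47344) = 7.033 + 0.00299444 = 7.03599 m along the plane.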